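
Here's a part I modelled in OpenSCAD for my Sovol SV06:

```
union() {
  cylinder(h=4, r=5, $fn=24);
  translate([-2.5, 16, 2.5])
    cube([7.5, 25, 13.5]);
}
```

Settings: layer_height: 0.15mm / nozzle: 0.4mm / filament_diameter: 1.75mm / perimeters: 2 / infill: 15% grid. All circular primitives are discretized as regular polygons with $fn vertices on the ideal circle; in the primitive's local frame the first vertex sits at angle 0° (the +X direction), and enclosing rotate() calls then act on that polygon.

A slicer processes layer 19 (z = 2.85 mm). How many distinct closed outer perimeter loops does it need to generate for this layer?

At z = 2.85 mm: the r=5 cylinder gives a regular 24-gon of circumradius 5 (constant along its height); the cube at (-2.5, 16) (footprint 7.5×25) is included at this height; Taking the union: the 2 present regions are separate (no shared area or edge), so areas and boundary lengths simply add and each stays a separate island — 2 connected regions. The result has 2 disconnected regions.

2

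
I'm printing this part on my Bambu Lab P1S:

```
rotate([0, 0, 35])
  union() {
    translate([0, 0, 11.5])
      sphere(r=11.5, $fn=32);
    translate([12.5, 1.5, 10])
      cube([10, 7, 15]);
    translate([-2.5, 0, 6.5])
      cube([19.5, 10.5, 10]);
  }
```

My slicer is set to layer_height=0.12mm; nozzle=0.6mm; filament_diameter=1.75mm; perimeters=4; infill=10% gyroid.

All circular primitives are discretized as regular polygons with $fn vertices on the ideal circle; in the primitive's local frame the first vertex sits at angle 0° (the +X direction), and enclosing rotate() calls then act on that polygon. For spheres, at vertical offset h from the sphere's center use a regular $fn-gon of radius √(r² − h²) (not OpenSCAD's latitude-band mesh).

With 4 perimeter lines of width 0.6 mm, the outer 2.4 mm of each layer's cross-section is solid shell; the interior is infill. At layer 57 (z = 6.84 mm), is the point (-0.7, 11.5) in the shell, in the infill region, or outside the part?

shell

At z = 6.84 mm: the r=11.5 sphere contributes a regular 32-gon of circumradius √(11.5²−4.66²) = 10.514; the cube at (12.5, 1.5) does not reach this height (z outside [10, 25]); the cube at (-2.5, 0) (footprint 19.5×10.5) is included at this height; Taking the union: the regions partially overlap (shared area 112.21 mm²), so overlapping operands fuse into one piece — 1 connected region; (rotated 35° about Z; rotation is an isometry so areas/perimeters/island counts are preserved). Overall, the cross-section is a single solid region. Undo the 35° rotation: the query point maps to (6.023, 9.822) in the un-rotated model frame. The nearest boundary edge runs (0.14, 10.50)→(17.00, 10.50); distance from the point to it = 0.68 mm. The point is inside the cross-section, 0.68 mm from the nearest boundary — within the 2.4 mm shell band (4 × 0.6).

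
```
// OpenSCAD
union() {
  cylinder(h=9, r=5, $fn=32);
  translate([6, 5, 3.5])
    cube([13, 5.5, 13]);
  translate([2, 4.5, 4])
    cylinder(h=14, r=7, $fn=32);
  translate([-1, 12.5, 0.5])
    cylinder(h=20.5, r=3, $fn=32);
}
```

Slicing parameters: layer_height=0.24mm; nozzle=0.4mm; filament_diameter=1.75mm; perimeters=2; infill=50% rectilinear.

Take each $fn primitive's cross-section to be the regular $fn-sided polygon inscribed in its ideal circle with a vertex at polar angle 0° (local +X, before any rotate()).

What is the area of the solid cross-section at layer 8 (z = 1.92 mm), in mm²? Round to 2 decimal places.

At z = 1.92 mm: the r=5 cylinder gives a regular 32-gon of circumradius 5 (constant along its height) (area = (32/2)·5.000²·sin(360°/32) = 78.04 mm²); the cube at (6, 5) is not intersected at this z (z outside [3.5, 16.5]); the cylinder at (2, 4.5) is not intersected at this z (z outside [4, 18]); the cylinder at (-1, 12.5): section is a regular 32-gon, circumradius r=3 (area = (32/2)·3.000²·sin(360°/32) = 28.09 mm²); Taking the union: the 2 present regions are separate (no shared area or edge), so areas and boundary lengths simply add and each stays a separate island — area = 106.13 mm². Overall, the cross-section has 2 separate islands. Net area = 106.13 mm².

106.13 mm²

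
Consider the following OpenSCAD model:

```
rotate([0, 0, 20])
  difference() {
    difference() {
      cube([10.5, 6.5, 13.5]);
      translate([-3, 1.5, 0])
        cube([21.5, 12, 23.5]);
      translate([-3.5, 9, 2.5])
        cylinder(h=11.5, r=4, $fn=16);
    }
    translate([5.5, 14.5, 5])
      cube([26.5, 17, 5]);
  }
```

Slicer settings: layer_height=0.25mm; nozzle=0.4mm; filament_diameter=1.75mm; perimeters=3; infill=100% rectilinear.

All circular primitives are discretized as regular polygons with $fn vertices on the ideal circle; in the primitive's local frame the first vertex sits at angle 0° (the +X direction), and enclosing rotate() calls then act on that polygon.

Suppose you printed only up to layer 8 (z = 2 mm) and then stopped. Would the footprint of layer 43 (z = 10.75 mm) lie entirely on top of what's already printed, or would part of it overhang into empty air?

Compare the two slices. At z = 2: the cube is present — its section is the full 10.5×6.5 rectangle (area 68.25 mm²); the cube at (-3, 1.5) is present — its section is the full 21.5×12 rectangle (area 258.00 mm²); the cylinder at (-3.5, 9) does not reach this height (z outside [2.5, 14]); Taking the first minus the rest: starting from the 10.5×6.5 cube (68.25 mm²), the 21.5×12 cube at (-3, 1.5) partially overlaps it — only the 52.50 mm² overlap (of its 258.00 mm²) is removed, clipping the outline — area = 15.75 mm²; the cube at (5.5, 14.5) is not intersected at this z (z outside [5, 10]); After the difference (first − rest): none of the subtracted shapes is present at this height, so the result so far is unchanged — area = 15.75 mm²; (whole slice rotated 20° about Z — lengths, areas and connectivity unchanged). At z = 10.75: the cube (footprint 10.5×6.5) is included at this height (area 68.25 mm²); the cube at (-3, 1.5) (footprint 21.5×12) is included at this height (area 258.00 mm²); the cylinder at (-3.5, 9): section is a regular 16-gon, circumradius r=4 (area = (16/2)·4.000²·sin(360°/16) = 48.98 mm²); Subtracting the remaining from the first: starting from the 10.5×6.5 cube (68.25 mm²), the 21.5×12 cube at (-3, 1.5) partially overlaps it — only the 52.50 mm² overlap (of its 258.00 mm²) is removed, clipping the outline; the r=4 cylinder at (-3.5, 9) misses the remaining region (no effect) — area = 15.75 mm²; the cube at (5.5, 14.5) is absent (z outside [5, 10]); Taking the first minus the rest: none of the subtracted shapes is present at this height, so that combined region is unchanged — area = 15.75 mm²; (whole slice rotated 20° about Z — lengths, areas and connectivity unchanged). Checking containment: the cross-section at z = 10.75 is a subset of the cross-section at z = 2.

entirely on top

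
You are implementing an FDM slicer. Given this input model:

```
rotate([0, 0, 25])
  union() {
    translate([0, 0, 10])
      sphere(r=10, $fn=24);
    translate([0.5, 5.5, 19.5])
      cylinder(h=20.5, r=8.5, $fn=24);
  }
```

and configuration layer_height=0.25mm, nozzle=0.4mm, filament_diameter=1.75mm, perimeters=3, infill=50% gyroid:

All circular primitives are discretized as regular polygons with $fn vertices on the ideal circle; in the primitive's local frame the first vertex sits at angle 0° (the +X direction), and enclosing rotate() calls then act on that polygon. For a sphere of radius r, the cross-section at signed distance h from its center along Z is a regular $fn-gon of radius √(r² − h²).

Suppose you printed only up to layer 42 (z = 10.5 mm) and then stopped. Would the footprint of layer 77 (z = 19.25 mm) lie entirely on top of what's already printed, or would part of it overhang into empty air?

Compare the two slices. At z = 10.5: the sphere: section is a regular 24-gon, circumradius = √(r²−h²) = √(10²−0.5²) = 9.987 (area = (24/2)·9.987²·sin(360°/24) = 309.81 mm²); the cylinder at (0.5, 5.5) is not intersected at this z (z outside [19.5, 40]); Combining (union): only the r=10 sphere is present, so the union is just that shape — area = 309.81 mm²; (rotated 25° about Z; rotation is an isometry so areas/perimeters/island counts are preserved). At z = 19.25: the r=10 sphere contributes a regular 24-gon of circumradius √(10²−9.25²) = 3.800 (area = (24/2)·3.800²·sin(360°/24) = 44.84 mm²); the cylinder at (0.5, 5.5) is not intersected at this z (z outside [19.5, 40]); Taking the union: only the r=10 sphere is present, so the union is just that shape — area = 44.84 mm²; (whole slice rotated 25° about Z — lengths, areas and connectivity unchanged). Checking containment: the cross-section at z = 19.25 is a subset of the cross-section at z = 10.5.

entirely on top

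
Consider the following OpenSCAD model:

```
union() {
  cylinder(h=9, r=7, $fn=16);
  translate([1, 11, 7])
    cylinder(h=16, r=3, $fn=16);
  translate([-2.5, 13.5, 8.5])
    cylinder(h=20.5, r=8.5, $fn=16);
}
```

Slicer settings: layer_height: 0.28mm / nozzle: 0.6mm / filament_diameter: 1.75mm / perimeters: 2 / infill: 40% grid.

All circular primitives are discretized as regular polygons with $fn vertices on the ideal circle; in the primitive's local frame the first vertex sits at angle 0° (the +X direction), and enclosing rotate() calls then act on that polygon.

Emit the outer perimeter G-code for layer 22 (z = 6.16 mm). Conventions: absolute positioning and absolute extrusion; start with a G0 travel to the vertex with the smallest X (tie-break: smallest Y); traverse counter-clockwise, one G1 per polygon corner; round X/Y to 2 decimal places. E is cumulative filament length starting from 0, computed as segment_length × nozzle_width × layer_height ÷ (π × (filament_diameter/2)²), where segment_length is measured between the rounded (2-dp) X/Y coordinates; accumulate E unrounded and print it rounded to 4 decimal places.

G0 X-7.00 Y0.00 Z6.16
G1 X-6.47 Y-2.68 E0.1908
G1 X-4.95 Y-4.95 E0.3816
G1 X-2.68 Y-6.47 E0.5724
G1 X0.00 Y-7.00 E0.7633
G1 X2.68 Y-6.47 E0.9541
G1 X4.95 Y-4.95 E1.1449
G1 X6.47 Y-2.68 E1.3357
G1 X7.00 Y0.00 E1.5265
G1 X6.47 Y2.68 E1.7173
G1 X4.95 Y4.95 E1.9081
G1 X2.68 Y6.47 E2.0989
G1 X0.00 Y7.00 E2.2898
G1 X-2.68 Y6.47 E2.4806
G1 X-4.95 Y4.95 E2.6714
G1 X-6.47 Y2.68 E2.8622
G1 X-7.00 Y0.00 E3.0530

At z = 6.16 mm: the r=7 cylinder gives a regular 16-gon of circumradius 7 (constant along its height); the cylinder at (1, 11) does not reach this height (z outside [7, 23]); the cylinder at (-2.5, 13.5) is not intersected at this z (z outside [8.5, 29]); Combining (union): only the r=7 cylinder is present, so the union is just that shape — 1 connected region. The outline is a single polygon with 16 vertices. Extrusion per mm of travel: 0.6 × 0.28 / (π × 0.875²) = 0.069846. Accumulating E over each segment gives final E = 3.0530.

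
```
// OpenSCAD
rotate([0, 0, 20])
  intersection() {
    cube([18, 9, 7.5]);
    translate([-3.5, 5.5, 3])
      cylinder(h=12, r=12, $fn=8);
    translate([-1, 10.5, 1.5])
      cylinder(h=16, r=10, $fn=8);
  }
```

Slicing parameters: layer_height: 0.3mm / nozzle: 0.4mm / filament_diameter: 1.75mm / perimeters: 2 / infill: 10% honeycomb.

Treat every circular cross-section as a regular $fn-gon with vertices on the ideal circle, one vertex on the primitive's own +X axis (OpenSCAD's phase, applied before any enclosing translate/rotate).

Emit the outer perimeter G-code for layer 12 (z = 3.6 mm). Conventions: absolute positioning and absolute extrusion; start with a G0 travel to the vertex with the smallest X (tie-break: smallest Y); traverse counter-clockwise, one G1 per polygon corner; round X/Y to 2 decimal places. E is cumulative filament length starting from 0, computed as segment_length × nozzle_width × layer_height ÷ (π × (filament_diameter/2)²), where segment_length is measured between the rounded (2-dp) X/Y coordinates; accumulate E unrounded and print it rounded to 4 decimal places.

At z = 3.6 mm: the cube is present — its section is the full 18×9 rectangle; the r=12 cylinder at (-3.5, 5.5) contributes a regular 8-gon of circumradius 12; the r=10 cylinder at (-1, 10.5) gives a regular 8-gon of circumradius 10 (constant along its height); Keeping only the common overlap: the r=12 cylinder at (-3.5, 5.5) partially overlaps the 18×9 cube; clipping to the common part keeps 67.70 mm²; the r=10 cylinder at (-1, 10.5) partially overlaps the running intersection; clipping to the common part keeps 46.82 mm² — 1 connected region; (whole slice rotated 20° about Z — lengths, areas and connectivity unchanged). The outline is a single polygon with 5 vertices. Extrusion per mm of travel: 0.4 × 0.3 / (π × 0.875²) = 0.049890. Accumulating E over each segment gives final E = 1.3839.

G0 X-3.08 Y8.46 Z3.60
G1 X-0.31 Y0.86 E0.4036
G1 X4.53 Y5.30 E0.7312
G1 X4.72 Y9.59 E0.9455
G1 X3.55 Y10.87 E1.0320
G1 X-3.08 Y8.46 E1.3839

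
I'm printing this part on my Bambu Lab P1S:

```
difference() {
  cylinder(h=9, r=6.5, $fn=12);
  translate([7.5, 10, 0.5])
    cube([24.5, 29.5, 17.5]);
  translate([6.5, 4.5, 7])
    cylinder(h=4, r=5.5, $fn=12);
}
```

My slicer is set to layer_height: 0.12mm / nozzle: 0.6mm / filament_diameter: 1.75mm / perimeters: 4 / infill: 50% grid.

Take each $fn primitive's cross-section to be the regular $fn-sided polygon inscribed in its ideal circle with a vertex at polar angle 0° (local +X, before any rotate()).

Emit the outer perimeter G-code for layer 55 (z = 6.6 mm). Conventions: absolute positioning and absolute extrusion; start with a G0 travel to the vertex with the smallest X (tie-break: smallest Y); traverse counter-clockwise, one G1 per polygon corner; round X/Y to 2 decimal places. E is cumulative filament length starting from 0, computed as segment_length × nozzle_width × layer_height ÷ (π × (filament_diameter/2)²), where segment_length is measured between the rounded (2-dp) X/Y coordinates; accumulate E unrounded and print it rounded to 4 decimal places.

At z = 6.6 mm: the r=6.5 cylinder contributes a regular 12-gon of circumradius 6.5; the cube at (7.5, 10) (footprint 24.5×29.5) is included at this height; the cylinder at (6.5, 4.5) is absent (z outside [7, 11]); After the difference (first − rest): starting from the r=6.5 cylinder, the 24.5×29.5 cube at (7.5, 10) misses the remaining region (no effect) — 1 connected region. The outline is a single polygon with 12 vertices. Extrusion per mm of travel: 0.6 × 0.12 / (π × 0.875²) = 0.029934. Accumulating E over each segment gives final E = 1.2087.

G0 X-6.50 Y0.00 Z6.60
G1 X-5.63 Y-3.25 E0.1007
G1 X-3.25 Y-5.63 E0.2015
G1 X0.00 Y-6.50 E0.3022
G1 X3.25 Y-5.63 E0.4029
G1 X5.63 Y-3.25 E0.5036
G1 X6.50 Y0.00 E0.6044
G1 X5.63 Y3.25 E0.7051
G1 X3.25 Y5.63 E0.8058
G1 X0.00 Y6.50 E0.9065
G1 X-3.25 Y5.63 E1.0072
G1 X-5.63 Y3.25 E1.1080
G1 X-6.50 Y0.00 E1.2087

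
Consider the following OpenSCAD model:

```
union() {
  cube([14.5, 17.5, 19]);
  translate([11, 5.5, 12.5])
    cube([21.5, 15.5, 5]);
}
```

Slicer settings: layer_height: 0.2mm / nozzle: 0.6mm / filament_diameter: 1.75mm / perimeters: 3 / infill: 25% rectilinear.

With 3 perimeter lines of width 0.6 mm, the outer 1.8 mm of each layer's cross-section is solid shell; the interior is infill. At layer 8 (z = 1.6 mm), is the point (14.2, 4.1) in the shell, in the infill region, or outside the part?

shell

At z = 1.6 mm: the cube (footprint 14.5×17.5) is included at this height; the cube at (11, 5.5) is absent (z outside [12.5, 17.5]); Combining (union): only the 14.5×17.5 cube is present, so the union is just that shape — 1 connected region. Overall, the cross-section is a single solid region. The nearest boundary edge runs (14.50, 0.00)→(14.50, 17.50); distance from the point to it = 0.30 mm. The point is inside the cross-section, 0.30 mm from the nearest boundary — within the 1.8 mm shell band (3 × 0.6).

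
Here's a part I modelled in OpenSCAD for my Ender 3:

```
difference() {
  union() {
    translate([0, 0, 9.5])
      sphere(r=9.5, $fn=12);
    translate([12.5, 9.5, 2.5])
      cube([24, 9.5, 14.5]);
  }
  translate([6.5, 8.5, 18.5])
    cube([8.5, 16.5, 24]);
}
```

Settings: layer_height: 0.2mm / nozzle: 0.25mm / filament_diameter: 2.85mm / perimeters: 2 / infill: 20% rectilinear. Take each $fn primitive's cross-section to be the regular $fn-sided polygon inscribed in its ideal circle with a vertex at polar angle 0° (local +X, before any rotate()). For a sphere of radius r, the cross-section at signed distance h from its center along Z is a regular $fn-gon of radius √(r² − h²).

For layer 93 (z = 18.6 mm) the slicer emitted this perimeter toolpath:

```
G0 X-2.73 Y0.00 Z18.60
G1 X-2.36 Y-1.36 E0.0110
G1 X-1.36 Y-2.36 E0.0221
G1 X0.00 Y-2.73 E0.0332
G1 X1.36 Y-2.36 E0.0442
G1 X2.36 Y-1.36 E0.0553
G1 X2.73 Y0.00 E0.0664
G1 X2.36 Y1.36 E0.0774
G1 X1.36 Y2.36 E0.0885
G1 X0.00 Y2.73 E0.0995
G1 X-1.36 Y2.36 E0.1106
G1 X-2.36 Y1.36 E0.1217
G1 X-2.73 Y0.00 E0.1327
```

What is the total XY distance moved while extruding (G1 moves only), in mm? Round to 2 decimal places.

16.93 mm

Sum the Euclidean lengths of each G1 segment: total = 16.93 mm.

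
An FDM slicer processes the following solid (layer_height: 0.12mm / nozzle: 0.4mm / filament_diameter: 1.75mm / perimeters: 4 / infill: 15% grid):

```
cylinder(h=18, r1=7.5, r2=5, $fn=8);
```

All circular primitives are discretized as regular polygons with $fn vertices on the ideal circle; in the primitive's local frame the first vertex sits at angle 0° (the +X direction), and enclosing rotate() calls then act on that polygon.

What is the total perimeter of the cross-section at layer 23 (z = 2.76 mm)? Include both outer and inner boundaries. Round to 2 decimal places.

At z = 2.76 mm: the cone contributes a regular 8-gon of circumradius 7.117 (interpolated between r1=7.5 and r2=5 at t=0.153) (perimeter = 2·8·7.117·sin(180°/8) = 43.57 mm). Overall, the cross-section is a single solid region. Total boundary length (outer) = 43.57 mm.

43.57 mm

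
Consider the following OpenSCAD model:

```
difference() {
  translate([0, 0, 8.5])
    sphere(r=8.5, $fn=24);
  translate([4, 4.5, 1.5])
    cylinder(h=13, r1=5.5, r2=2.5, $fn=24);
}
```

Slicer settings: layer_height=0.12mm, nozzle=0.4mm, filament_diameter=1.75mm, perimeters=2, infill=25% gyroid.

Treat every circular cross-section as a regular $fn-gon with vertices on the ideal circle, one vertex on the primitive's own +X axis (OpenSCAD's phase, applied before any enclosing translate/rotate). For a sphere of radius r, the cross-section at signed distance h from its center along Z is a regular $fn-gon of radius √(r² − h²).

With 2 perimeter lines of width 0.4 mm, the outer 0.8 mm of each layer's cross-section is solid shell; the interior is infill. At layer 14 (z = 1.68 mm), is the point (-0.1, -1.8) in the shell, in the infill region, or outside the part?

infill

At z = 1.68 mm: the r=8.5 sphere slices to a regular 24-gon of circumradius 5.073 (√(r²−h²) with h=6.82 from center); the cone at (4, 4.5) contributes a regular 24-gon of circumradius 5.458 (interpolated between r1=5.5 and r2=2.5 at t=0.014); Taking the first minus the rest: starting from the r=8.5 sphere, the cone at (4, 4.5) partially overlaps it — only the 26.71 mm² overlap (of its 92.54 mm²) is removed, clipping the outline — 1 connected region. Overall, the cross-section is a single solid region. The nearest boundary edge runs (0.14, 0.64)→(1.27, -0.23); distance from the point to it = 2.08 mm. The point is inside the cross-section and 2.08 mm from the nearest boundary — more than the 0.8 mm shell width (2 × 0.4), so it's in the infill interior.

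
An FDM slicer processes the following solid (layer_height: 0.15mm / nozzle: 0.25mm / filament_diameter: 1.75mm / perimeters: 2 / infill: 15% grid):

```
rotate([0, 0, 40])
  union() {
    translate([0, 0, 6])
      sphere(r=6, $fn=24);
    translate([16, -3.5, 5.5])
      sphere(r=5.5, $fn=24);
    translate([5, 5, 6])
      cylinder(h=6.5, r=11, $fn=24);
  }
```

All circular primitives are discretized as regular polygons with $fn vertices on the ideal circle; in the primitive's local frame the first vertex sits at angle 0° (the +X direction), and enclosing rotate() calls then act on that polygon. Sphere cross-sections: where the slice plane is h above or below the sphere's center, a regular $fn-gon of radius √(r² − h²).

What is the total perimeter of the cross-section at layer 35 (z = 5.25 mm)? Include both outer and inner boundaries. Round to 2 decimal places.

71.72 mm

At z = 5.25 mm: the sphere: section is a regular 24-gon, circumradius = √(r²−h²) = √(6²−0.75²) = 5.953 (perimeter = 2·24·5.953·sin(180°/24) = 37.30 mm); the r=5.5 sphere at (16, -3.5) slices to a regular 24-gon of circumradius 5.494 (√(r²−h²) with h=0.25 from center) (perimeter = 2·24·5.494·sin(180°/24) = 34.42 mm); the cylinder at (5, 5) does not reach this height (z outside [6, 12.5]); Taking the union: the 2 present regions are separate (no shared area or edge), so areas and boundary lengths simply add and each stays a separate island — boundary = 71.72 mm; (rotated 40° about Z; rotation is an isometry so areas/perimeters/island counts are preserved). Overall, the cross-section has 2 separate islands. Total boundary length (outer) = 71.72 mm.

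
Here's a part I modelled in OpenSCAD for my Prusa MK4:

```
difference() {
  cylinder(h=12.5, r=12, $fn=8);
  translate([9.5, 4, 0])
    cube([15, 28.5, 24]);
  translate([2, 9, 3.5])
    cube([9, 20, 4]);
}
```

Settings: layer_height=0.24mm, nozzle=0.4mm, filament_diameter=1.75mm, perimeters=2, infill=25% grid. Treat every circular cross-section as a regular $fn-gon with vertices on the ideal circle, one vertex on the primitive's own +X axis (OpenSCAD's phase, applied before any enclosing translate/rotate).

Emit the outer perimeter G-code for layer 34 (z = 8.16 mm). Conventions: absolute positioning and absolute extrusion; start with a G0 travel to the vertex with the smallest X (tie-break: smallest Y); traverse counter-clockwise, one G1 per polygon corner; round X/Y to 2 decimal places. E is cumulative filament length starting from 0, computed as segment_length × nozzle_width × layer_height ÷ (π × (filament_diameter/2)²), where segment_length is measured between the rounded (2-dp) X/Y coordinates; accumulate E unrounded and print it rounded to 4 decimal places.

At z = 8.16 mm: the r=12 cylinder gives a regular 8-gon of circumradius 12 (constant along its height); the cube at (9.5, 4) (footprint 15×28.5) is included at this height; the cube at (2, 9) does not reach this height (z outside [3.5, 7.5]); After the difference (first − rest): starting from the r=12 cylinder, the 15×28.5 cube at (9.5, 4) partially overlaps it — only the 0.86 mm² overlap (of its 427.50 mm²) is removed, clipping the outline — 1 connected region. The outline is a single polygon with 11 vertices. Extrusion per mm of travel: 0.4 × 0.24 / (π × 0.875²) = 0.039912. Accumulating E over each segment gives final E = 2.9603.

G0 X-12.00 Y0.00 Z8.16
G1 X-8.49 Y-8.49 E0.3667
G1 X0.00 Y-12.00 E0.7333
G1 X8.49 Y-8.49 E1.1000
G1 X12.00 Y0.00 E1.4667
G1 X10.34 Y4.00 E1.6395
G1 X9.50 Y4.00 E1.6731
G1 X9.50 Y6.04 E1.7545
G1 X8.49 Y8.49 E1.8603
G1 X0.00 Y12.00 E2.2269
G1 X-8.49 Y8.49 E2.5936
G1 X-12.00 Y0.00 E2.9603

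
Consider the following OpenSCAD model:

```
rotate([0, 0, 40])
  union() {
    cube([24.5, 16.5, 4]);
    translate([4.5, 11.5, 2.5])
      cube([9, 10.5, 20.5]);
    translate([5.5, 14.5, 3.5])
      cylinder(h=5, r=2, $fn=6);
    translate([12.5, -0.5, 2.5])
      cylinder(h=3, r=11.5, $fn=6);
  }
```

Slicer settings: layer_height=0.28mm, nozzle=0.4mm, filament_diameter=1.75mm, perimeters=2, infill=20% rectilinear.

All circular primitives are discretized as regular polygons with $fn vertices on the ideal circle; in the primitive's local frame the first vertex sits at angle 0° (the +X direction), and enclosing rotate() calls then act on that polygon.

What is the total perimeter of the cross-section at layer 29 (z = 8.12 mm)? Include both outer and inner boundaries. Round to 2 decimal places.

39.54 mm

At z = 8.12 mm: the cube is not intersected at this z (z outside [0, 4]); the 9×10.5 cube at (4.5, 11.5) contributes its full rectangle (perimeter 39.00 mm); the r=2 cylinder at (5.5, 14.5) contributes a regular 6-gon of circumradius 2 (perimeter = 2·6·2.000·sin(180°/6) = 12.00 mm); the cylinder at (12.5, -0.5) is not intersected at this z (z outside [2.5, 5.5]); Combining (union): the regions partially overlap (shared area 8.66 mm²), so the edge portions inside another operand are dropped and the merged outline is re-measured after clipping — boundary = 39.54 mm; (whole slice rotated 40° about Z — lengths, areas and connectivity unchanged). Overall, the cross-section is a single solid region. Total boundary length (outer) = 39.54 mm.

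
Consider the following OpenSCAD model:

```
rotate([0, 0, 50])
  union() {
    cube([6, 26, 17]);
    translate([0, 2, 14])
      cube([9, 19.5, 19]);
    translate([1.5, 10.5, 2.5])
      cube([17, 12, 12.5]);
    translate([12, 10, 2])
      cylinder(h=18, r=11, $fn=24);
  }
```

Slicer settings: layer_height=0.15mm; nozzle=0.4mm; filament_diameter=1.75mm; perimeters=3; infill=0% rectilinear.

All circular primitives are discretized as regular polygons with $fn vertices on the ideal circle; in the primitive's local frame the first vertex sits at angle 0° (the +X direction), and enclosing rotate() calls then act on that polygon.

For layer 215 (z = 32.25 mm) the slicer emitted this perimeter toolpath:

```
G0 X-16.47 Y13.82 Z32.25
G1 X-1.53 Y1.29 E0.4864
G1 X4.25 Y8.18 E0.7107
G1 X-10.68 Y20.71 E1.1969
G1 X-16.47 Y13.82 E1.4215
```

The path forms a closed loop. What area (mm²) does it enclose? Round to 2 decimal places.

175.39 mm²

Apply the shoelace formula to the sequence of (X, Y) vertices; enclosed area = 175.39 mm².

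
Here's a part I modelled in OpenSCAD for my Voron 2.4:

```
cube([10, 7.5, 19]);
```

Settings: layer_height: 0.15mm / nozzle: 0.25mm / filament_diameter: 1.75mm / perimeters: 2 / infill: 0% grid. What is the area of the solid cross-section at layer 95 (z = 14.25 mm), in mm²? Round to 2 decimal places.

At z = 14.25 mm: the cube is present — its section is the full 10×7.5 rectangle (area 75.00 mm²). Overall, the cross-section is a single solid region. Net area = 75.00 mm².

75.00 mm²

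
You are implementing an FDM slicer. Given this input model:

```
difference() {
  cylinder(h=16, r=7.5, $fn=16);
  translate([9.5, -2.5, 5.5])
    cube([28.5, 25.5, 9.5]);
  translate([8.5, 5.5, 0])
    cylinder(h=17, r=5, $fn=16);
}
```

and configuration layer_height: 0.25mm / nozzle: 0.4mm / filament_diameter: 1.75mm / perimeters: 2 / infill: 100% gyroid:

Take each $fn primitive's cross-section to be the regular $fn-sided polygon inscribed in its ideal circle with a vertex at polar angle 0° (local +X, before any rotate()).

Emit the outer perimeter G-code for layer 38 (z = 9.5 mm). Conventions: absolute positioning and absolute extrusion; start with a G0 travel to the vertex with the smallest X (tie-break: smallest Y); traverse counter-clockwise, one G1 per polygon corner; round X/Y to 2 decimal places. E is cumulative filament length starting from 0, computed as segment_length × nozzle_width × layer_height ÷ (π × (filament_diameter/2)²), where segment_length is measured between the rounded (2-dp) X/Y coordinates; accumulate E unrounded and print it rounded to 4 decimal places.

At z = 9.5 mm: the r=7.5 cylinder gives a regular 16-gon of circumradius 7.5 (constant along its height); the cube at (9.5, -2.5) is present — its section is the full 28.5×25.5 rectangle; the r=5 cylinder at (8.5, 5.5) gives a regular 16-gon of circumradius 5 (constant along its height); After the difference (first − rest): starting from the r=7.5 cylinder, the 28.5×25.5 cube at (9.5, -2.5) misses the remaining region (no effect); the r=5 cylinder at (8.5, 5.5) partially overlaps it — only the 10.31 mm² overlap (of its 76.54 mm²) is removed, clipping the outline — 1 connected region. The outline is a single polygon with 20 vertices. Extrusion per mm of travel: 0.4 × 0.25 / (π × 0.875²) = 0.041575. Accumulating E over each segment gives final E = 1.9668.

G0 X-7.50 Y0.00 Z9.50
G1 X-6.93 Y-2.87 E0.1217
G1 X-5.30 Y-5.30 E0.2433
G1 X-2.87 Y-6.93 E0.3650
G1 X0.00 Y-7.50 E0.4866
G1 X2.87 Y-6.93 E0.6083
G1 X5.30 Y-5.30 E0.7299
G1 X6.93 Y-2.87 E0.8516
G1 X7.50 Y0.00 E0.9732
G1 X7.36 Y0.73 E1.0041
G1 X6.59 Y0.88 E1.0367
G1 X4.96 Y1.96 E1.1180
G1 X3.88 Y3.59 E1.1993
G1 X3.50 Y5.50 E1.2803
G1 X3.68 Y6.39 E1.3180
G1 X2.87 Y6.93 E1.3585
G1 X0.00 Y7.50 E1.4802
G1 X-2.87 Y6.93 E1.6018
G1 X-5.30 Y5.30 E1.7235
G1 X-6.93 Y2.87 E1.8451
G1 X-7.50 Y0.00 E1.9668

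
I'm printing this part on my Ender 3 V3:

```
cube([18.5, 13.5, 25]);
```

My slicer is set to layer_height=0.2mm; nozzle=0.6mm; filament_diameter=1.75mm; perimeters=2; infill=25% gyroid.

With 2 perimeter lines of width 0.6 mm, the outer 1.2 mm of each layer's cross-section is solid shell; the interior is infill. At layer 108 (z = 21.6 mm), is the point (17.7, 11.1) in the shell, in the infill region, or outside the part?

shell

At z = 21.6 mm: the cube (footprint 18.5×13.5) is included at this height. Overall, the cross-section is a single solid region. The nearest boundary edge runs (18.50, 0.00)→(18.50, 13.50); distance from the point to it = 0.80 mm. The point is inside the cross-section, 0.80 mm from the nearest boundary — within the 1.2 mm shell band (2 × 0.6).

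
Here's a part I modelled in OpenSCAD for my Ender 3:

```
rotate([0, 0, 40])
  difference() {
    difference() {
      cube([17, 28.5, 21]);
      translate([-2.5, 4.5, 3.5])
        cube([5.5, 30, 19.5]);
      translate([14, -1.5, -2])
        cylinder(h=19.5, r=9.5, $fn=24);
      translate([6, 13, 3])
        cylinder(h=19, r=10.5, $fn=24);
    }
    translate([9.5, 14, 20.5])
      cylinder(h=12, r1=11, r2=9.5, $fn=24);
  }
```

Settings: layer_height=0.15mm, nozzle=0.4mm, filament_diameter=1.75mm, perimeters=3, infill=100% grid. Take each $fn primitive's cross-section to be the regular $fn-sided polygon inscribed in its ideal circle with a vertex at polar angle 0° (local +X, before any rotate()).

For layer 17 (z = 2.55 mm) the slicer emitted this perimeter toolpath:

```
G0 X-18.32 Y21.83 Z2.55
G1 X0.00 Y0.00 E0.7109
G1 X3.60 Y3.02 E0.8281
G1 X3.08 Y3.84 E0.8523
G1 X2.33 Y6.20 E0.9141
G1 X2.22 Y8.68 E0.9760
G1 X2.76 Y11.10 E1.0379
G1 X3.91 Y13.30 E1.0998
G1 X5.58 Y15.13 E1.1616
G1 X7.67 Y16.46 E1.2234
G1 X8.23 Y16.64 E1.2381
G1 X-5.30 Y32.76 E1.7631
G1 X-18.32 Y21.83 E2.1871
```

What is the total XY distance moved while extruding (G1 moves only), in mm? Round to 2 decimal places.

Sum the Euclidean lengths of each G1 segment: total = 87.68 mm.

87.68 mm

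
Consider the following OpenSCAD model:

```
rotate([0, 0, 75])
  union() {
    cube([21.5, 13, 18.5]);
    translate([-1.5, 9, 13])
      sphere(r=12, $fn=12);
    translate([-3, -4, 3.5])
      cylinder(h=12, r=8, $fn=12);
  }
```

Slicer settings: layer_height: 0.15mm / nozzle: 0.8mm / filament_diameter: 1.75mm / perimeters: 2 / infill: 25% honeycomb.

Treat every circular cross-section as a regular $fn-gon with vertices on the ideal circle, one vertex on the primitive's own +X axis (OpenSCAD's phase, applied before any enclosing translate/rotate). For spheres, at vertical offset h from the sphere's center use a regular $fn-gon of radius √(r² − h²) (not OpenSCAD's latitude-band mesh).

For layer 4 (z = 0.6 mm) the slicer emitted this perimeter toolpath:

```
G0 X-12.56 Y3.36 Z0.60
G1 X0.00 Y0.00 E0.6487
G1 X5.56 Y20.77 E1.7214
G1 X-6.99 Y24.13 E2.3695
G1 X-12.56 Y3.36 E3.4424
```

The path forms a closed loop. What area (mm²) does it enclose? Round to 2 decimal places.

Apply the shoelace formula to the sequence of (X, Y) vertices; enclosed area = 279.47 mm².

279.47 mm²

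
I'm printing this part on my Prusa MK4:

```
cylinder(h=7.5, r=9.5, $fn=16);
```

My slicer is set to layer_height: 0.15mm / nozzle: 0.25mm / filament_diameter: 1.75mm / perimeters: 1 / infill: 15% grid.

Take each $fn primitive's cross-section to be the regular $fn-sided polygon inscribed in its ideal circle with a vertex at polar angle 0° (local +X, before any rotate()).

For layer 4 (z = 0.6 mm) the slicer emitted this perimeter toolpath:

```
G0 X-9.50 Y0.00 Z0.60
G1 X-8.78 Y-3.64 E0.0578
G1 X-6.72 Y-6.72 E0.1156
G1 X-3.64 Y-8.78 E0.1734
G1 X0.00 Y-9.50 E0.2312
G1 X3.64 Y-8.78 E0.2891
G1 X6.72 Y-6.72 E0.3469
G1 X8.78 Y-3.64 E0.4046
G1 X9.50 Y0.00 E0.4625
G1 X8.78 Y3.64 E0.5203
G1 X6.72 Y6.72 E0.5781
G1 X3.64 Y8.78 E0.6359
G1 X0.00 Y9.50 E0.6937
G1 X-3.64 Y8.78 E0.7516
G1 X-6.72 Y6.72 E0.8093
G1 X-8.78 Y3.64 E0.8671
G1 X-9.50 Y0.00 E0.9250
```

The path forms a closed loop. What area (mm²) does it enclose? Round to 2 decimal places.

Apply the shoelace formula to the sequence of (X, Y) vertices; enclosed area = 276.48 mm².

276.48 mm²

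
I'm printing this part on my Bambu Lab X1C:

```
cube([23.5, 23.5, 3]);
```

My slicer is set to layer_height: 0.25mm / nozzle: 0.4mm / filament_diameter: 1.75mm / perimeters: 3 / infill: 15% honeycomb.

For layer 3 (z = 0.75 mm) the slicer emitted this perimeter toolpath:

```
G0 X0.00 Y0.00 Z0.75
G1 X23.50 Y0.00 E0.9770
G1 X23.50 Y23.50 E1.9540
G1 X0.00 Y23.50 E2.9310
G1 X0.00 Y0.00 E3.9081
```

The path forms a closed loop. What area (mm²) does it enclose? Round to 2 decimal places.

552.25 mm²

Apply the shoelace formula to the sequence of (X, Y) vertices; enclosed area = 552.25 mm².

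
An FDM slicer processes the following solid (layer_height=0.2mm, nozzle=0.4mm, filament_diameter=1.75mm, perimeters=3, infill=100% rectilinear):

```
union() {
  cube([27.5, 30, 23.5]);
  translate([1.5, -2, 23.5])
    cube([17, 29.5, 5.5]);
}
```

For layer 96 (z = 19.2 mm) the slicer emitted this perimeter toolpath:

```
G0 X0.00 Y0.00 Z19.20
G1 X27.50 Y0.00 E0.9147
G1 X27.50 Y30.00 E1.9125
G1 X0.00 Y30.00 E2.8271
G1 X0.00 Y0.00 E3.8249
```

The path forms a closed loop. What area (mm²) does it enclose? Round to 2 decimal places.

Apply the shoelace formula to the sequence of (X, Y) vertices; enclosed area = 825.00 mm².

825.00 mm²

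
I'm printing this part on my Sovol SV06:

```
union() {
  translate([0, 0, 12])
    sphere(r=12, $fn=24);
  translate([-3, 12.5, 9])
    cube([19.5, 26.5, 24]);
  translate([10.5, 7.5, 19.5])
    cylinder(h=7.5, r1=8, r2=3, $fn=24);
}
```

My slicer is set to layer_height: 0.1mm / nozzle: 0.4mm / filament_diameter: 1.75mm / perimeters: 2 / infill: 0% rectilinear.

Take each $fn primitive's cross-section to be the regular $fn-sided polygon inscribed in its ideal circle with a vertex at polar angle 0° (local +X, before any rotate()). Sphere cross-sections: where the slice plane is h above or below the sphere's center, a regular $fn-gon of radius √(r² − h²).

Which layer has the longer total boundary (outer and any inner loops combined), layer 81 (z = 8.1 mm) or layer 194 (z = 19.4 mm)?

layer 194 (z = 19.4 mm)

Layer 81 (z = 8.1): the r=12 sphere slices to a regular 24-gon of circumradius 11.349 (√(r²−h²) with h=3.9 from center) (perimeter = 2·24·11.349·sin(180°/24) = 71.10 mm); the cube at (-3, 12.5) is not intersected at this z (z outside [9, 33]); the cone at (10.5, 7.5) is not intersected at this z (z outside [19.5, 27]); Merging all regions: only the r=12 sphere is present, so the union is just that shape — boundary = 71.10 mm. So its perimeter = 71.10 mm. Layer 194 (z = 19.4): the r=12 sphere slices to a regular 24-gon of circumradius 9.447 (√(r²−h²) with h=7.4 from center) (perimeter = 2·24·9.447·sin(180°/24) = 59.19 mm); the cube at (-3, 12.5) (footprint 19.5×26.5) is included at this height (perimeter 92.00 mm); the cone at (10.5, 7.5) is not intersected at this z (z outside [19.5, 27]); Combining (union): the 2 present regions are separate (no shared area or edge), so areas and boundary lengths simply add and each stays a separate island — boundary = 151.19 mm. So its perimeter = 151.19 mm. Layer 194 is larger (151.19 vs 71.10 mm).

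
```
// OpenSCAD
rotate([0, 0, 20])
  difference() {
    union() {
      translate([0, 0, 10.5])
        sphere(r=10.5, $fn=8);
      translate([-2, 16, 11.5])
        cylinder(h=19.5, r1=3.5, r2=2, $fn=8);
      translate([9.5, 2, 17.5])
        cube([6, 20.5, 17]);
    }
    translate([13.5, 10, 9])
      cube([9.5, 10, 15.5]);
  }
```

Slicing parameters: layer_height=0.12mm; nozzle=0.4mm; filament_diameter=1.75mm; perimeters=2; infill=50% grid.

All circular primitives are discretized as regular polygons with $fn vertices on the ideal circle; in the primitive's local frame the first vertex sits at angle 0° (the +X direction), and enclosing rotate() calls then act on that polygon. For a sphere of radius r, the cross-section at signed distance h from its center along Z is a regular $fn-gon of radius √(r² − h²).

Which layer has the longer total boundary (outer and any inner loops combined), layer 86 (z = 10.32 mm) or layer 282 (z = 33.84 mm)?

Layer 86 (z = 10.32): the r=10.5 sphere slices to a regular 8-gon of circumradius 10.498 (√(r²−h²) with h=0.18 from center) (perimeter = 2·8·10.498·sin(180°/8) = 64.28 mm); the cone at (-2, 16) does not reach this height (z outside [11.5, 31]); the cube at (9.5, 2) does not reach this height (z outside [17.5, 34.5]); Taking the union: only the r=10.5 sphere is present, so the union is just that shape — boundary = 64.28 mm; the cube at (13.5, 10) is present — its section is the full 9.5×10 rectangle (perimeter 39.00 mm); Subtracting the remaining from the first: starting from that combined region, the 9.5×10 cube at (13.5, 10) misses the remaining region (no effect) — boundary = 64.28 mm; (whole slice rotated 20° about Z — lengths, areas and connectivity unchanged). So its perimeter = 64.28 mm. Layer 282 (z = 33.84): the sphere does not reach this height (|z−center|=23.340 > r=10.5); the cone at (-2, 16) is absent (z outside [11.5, 31]); the cube at (9.5, 2) is present — its section is the full 6×20.5 rectangle (perimeter 53.00 mm); Merging all regions: only the 6×20.5 cube at (9.5, 2) is present, so the union is just that shape — boundary = 53.00 mm; the cube at (13.5, 10) does not reach this height (z outside [9, 24.5]); Subtracting the remaining from the first: none of the subtracted shapes is present at this height, so the result so far is unchanged — boundary = 53.00 mm; (whole slice rotated 20° about Z — lengths, areas and connectivity unchanged). So its perimeter = 53.00 mm. Layer 86 is larger (64.28 vs 53.00 mm).

layer 86 (z = 10.32 mm)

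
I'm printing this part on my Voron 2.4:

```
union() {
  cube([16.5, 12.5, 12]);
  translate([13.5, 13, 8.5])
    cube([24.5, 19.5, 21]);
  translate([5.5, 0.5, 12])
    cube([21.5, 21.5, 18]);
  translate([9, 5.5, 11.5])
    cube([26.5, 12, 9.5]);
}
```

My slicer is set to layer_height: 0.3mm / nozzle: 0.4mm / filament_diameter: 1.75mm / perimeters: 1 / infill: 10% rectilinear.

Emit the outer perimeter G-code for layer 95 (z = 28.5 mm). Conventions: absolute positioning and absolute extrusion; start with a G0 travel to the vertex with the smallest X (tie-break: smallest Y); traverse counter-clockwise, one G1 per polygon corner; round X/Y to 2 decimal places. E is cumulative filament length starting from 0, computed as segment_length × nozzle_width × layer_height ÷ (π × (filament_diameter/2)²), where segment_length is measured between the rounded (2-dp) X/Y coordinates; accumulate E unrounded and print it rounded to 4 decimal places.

At z = 28.5 mm: the cube does not reach this height (z outside [0, 12]); the cube at (13.5, 13) (footprint 24.5×19.5) is included at this height; the cube at (5.5, 0.5) is present — its section is the full 21.5×21.5 rectangle; the cube at (9, 5.5) is absent (z outside [11.5, 21]); Combining (union): the regions partially overlap (shared area 121.50 mm²), so overlapping operands fuse into one piece — 1 connected region. The outline is a single polygon with 8 vertices. Extrusion per mm of travel: 0.4 × 0.3 / (π × 0.875²) = 0.049890. Accumulating E over each segment gives final E = 6.4358.

G0 X5.50 Y0.50 Z28.50
G1 X27.00 Y0.50 E1.0726
G1 X27.00 Y13.00 E1.6963
G1 X38.00 Y13.00 E2.2451
G1 X38.00 Y32.50 E3.2179
G1 X13.50 Y32.50 E4.4402
G1 X13.50 Y22.00 E4.9641
G1 X5.50 Y22.00 E5.3632
G1 X5.50 Y0.50 E6.4358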